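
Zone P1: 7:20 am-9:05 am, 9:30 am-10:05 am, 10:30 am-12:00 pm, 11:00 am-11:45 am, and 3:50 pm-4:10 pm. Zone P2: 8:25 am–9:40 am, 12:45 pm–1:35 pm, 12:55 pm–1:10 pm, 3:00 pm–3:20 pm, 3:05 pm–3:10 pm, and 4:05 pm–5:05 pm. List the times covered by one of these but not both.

Merge the first list: 7:20 am-9:05 am, 9:30 am-10:05 am, 10:30 am-12:00 pm, 3:50 pm-4:10 pm.
Merge the second list: 8:25 am-9:40 am, 12:45 pm-1:35 pm, 3:00 pm-3:20 pm, 4:05 pm-5:05 pm.
Only in the first: 7:20 am-8:25 am, 9:40 am-10:05 am, 10:30 am-12:00 pm, 3:50 pm-4:05 pm.
Only in the second: 9:05 am-9:30 am, 12:45 pm-1:35 pm, 3:00 pm-3:20 pm, 4:10 pm-5:05 pm.
Together these are the periods covered by exactly one.

7:20 am-8:25 am, 9:05 am-9:30 am, 9:40 am-10:05 am, 10:30 am-12:00 pm, 12:45 pm-1:35 pm, 3:00 pm-3:20 pm, 3:50 pm-4:05 pm, 4:10 pm-5:05 pm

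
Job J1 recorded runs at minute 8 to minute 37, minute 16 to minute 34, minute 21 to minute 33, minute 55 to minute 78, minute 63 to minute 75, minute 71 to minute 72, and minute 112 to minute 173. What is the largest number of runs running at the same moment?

3

Sweep endpoints in order; track running count of active intervals.
Peak of 3 reached at minute 21.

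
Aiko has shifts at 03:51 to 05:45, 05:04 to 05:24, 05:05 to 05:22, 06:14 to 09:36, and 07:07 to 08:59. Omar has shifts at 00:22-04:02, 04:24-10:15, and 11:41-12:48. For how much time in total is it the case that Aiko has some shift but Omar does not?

22 min

A, merged: 03:51-05:45, 06:14-09:36.
A \ B = 04:02-04:24.
Total: 22 min.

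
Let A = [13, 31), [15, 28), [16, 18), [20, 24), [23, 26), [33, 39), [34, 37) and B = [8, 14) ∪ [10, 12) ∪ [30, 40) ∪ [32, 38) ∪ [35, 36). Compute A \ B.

[14, 30)

A, merged: [13, 31), [33, 39).
B, merged: [8, 14), [30, 40).
[13, 31) with B removed leaves [14, 30).
[33, 39) lies entirely inside B → drops out.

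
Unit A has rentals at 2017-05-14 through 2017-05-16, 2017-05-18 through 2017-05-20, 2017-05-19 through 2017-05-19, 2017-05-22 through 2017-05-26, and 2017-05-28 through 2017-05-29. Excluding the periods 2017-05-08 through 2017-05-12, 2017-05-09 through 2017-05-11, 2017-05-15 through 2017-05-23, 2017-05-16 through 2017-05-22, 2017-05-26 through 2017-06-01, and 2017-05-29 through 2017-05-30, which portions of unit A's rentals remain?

A, merged: 2017-05-14 through 2017-05-16, 2017-05-18 through 2017-05-20, 2017-05-22 through 2017-05-26, 2017-05-28 through 2017-05-29.
B, merged: 2017-05-08 through 2017-05-12, 2017-05-15 through 2017-05-23, 2017-05-26 through 2017-06-01.
2017-05-14 through 2017-05-16 \ B = 2017-05-14 through 2017-05-14.
2017-05-18 through 2017-05-20: entirely removed.
2017-05-22 through 2017-05-26 \ B = 2017-05-24 through 2017-05-25.
2017-05-28 through 2017-05-29: entirely removed.

2017-05-14 through 2017-05-14, 2017-05-24 through 2017-05-25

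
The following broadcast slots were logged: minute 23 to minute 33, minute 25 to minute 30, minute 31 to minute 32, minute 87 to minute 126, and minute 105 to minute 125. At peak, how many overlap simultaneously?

2

At minute 25, 2 of the intervals are simultaneously active.
No point has more.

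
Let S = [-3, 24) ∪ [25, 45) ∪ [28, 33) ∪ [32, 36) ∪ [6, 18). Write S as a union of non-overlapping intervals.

Sort by start: [-3, 24), [6, 18), [25, 45), [28, 33), [32, 36).
[6, 18) overlaps/touches [-3, 24) → extend to [-3, 24).
[25, 45) is disjoint → start new block.
[28, 33) overlaps/touches [25, 45) → extend to [25, 45).
[32, 36) overlaps/touches [25, 45) → extend to [25, 45).

[-3, 24) ∪ [25, 45)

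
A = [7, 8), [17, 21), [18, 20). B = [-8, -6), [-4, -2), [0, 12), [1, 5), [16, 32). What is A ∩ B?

First set merges to [7, 8), [17, 21).
Second set merges to [-8, -6), [-4, -2), [0, 12), [16, 32).
[7, 8) meets the second set on [7, 8).
[17, 21) meets the second set on [17, 21).

[7, 8) ∪ [17, 21)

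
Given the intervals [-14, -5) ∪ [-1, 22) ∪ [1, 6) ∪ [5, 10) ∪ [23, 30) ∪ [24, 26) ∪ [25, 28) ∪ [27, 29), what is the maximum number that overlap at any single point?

3

Sweep endpoints in order; track running count of active intervals.
Peak of 3 reached at 5.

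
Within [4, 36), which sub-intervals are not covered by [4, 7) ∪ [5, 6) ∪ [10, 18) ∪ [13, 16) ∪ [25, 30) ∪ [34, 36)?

Covered (merged): [4, 7), [10, 18), [25, 30), [34, 36).
Gaps within [4, 36): [7, 10), [18, 25), [30, 34).

[7, 10) ∪ [18, 25) ∪ [30, 34)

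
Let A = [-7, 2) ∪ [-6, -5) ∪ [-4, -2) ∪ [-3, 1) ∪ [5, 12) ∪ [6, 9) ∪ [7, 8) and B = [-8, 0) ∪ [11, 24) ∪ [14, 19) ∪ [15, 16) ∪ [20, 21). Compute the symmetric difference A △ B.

[-8, -7) ∪ [0, 2) ∪ [5, 11) ∪ [12, 24)

Merge the first list: [-7, 2), [5, 12).
Merge the second list: [-8, 0), [11, 24).
A but not B: [0, 2), [5, 11).
B but not A: [-8, -7), [12, 24).
Combining gives A △ B.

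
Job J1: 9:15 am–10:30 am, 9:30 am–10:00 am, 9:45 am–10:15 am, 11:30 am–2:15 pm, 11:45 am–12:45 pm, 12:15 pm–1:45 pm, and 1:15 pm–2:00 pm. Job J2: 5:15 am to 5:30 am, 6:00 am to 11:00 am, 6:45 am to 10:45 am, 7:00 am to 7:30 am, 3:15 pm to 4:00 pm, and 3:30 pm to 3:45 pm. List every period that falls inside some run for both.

9:15 am–10:30 am

Merge the first list: 9:15 am–10:30 am, 11:30 am–2:15 pm.
Merge the second list: 5:15 am–5:30 am, 6:00 am–11:00 am, 3:15 pm–4:00 pm.
9:15 am–10:30 am overlaps B on 9:15 am–10:30 am.
11:30 am–2:15 pm falls entirely outside B.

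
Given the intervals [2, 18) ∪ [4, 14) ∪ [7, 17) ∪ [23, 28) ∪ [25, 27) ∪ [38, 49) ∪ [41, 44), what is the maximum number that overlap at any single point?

3

At 7, 3 of the intervals are simultaneously active.
No point has more.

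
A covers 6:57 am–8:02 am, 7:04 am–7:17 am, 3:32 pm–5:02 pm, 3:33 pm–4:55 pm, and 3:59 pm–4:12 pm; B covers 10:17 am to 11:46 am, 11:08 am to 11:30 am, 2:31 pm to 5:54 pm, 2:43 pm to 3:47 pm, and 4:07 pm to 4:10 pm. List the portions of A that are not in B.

Merge the first list: 6:57 am–8:02 am, 3:32 pm–5:02 pm.
Merge the second list: 10:17 am–11:46 am, 2:31 pm–5:54 pm.
6:57 am–8:02 am: no B overlap → unchanged.
3:32 pm–5:02 pm: fully covered by B → removed.

6:57 am–8:02 am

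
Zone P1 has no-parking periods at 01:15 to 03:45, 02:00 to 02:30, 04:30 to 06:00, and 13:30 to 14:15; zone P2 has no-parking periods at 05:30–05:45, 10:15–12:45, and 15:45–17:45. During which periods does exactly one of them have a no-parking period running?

Merge the first list: 01:15–03:45, 04:30–06:00, 13:30–14:15.
A but not B: 01:15–03:45, 04:30–05:30, 05:45–06:00, 13:30–14:15.
B but not A: 10:15–12:45, 15:45–17:45.
Combining gives A △ B.

01:15–03:45, 04:30–05:30, 05:45–06:00, 10:15–12:45, 13:30–14:15, 15:45–17:45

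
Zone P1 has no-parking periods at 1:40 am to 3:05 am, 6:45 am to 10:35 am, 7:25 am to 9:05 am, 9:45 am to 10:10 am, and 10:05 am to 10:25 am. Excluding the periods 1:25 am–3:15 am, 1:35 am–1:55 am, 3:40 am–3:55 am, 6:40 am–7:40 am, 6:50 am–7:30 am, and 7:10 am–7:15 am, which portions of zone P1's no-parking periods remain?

Merge the first list: 1:40 am–3:05 am, 6:45 am–10:35 am.
Merge the second list: 1:25 am–3:15 am, 3:40 am–3:55 am, 6:40 am–7:40 am.
1:40 am–3:05 am lies entirely inside B → drops out.
6:45 am–10:35 am with B removed leaves 7:40 am–10:35 am.

7:40 am–10:35 am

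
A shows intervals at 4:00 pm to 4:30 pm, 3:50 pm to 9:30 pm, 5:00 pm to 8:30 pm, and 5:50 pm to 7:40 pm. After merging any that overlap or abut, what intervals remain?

3:50 pm–9:30 pm

Sort by start: 3:50 pm–9:30 pm, 4:00 pm–4:30 pm, 5:00 pm–8:30 pm, 5:50 pm–7:40 pm.
4:00 pm–4:30 pm overlaps/touches 3:50 pm–9:30 pm → extend to 3:50 pm–9:30 pm.
5:00 pm–8:30 pm overlaps/touches 3:50 pm–9:30 pm → extend to 3:50 pm–9:30 pm.
5:50 pm–7:40 pm overlaps/touches 3:50 pm–9:30 pm → extend to 3:50 pm–9:30 pm.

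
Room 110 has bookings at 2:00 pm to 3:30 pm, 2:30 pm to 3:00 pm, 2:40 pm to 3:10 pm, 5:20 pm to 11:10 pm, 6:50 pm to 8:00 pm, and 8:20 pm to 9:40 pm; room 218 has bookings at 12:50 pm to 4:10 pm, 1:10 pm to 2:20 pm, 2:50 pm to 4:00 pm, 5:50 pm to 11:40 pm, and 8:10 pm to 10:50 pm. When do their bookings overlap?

2:00 pm–3:30 pm, 5:50 pm–11:10 pm

Merge the first list: 2:00 pm–3:30 pm, 5:20 pm–11:10 pm.
Merge the second list: 12:50 pm–4:10 pm, 5:50 pm–11:40 pm.
2:00 pm–3:30 pm overlaps B on 2:00 pm–3:30 pm.
5:20 pm–11:10 pm overlaps B on 5:50 pm–11:10 pm.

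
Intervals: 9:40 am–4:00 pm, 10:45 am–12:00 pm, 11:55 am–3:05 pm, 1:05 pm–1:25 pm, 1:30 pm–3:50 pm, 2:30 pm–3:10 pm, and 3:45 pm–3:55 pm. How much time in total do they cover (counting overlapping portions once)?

Merged: 9:40 am–4:00 pm.
Length: 6 h 20 min.

6 h 20 min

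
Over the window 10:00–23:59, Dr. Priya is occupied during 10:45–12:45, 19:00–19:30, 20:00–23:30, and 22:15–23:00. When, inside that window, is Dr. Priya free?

Covered (merged): 10:45–12:45, 19:00–19:30, 20:00–23:30.
Uncovered inside 10:00–23:59: 10:00–10:45, 12:45–19:00, 19:30–20:00, 23:30–23:59.

10:00–10:45, 12:45–19:00, 19:30–20:00, 23:30–23:59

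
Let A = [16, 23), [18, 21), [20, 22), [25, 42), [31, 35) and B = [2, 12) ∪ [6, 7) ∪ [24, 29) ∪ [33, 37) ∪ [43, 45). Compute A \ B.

[16, 23) ∪ [29, 33) ∪ [37, 42)

First set merges to [16, 23), [25, 42).
Second set merges to [2, 12), [24, 29), [33, 37), [43, 45).
[16, 23) is untouched.
[25, 42) with B removed leaves [29, 33), [37, 42).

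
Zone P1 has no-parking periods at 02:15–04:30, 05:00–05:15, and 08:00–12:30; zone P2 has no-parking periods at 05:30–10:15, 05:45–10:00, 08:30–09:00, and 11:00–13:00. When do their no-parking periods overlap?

B, merged: 05:30-10:15, 11:00-13:00.
02:15-04:30 meets no B interval.
05:00-05:15 meets no B interval.
08:00-12:30 ∩ B → 08:00-10:15, 11:00-12:30.

08:00-10:15, 11:00-12:30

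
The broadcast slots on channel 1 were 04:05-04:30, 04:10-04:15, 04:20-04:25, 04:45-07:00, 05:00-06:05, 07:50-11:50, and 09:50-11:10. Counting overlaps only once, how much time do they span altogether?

Merged: 04:05-04:30, 04:45-07:00, 07:50-11:50.
Lengths: 25 min + 2 h 15 min + 4 h = 6 h 40 min.

6 h 40 min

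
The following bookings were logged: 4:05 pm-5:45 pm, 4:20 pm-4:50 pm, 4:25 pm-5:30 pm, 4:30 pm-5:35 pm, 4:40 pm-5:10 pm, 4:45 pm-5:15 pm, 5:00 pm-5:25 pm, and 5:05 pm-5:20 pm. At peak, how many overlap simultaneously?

7

Walk the sorted start/end points keeping a running depth.
The depth first hits 7 at 5:05 pm.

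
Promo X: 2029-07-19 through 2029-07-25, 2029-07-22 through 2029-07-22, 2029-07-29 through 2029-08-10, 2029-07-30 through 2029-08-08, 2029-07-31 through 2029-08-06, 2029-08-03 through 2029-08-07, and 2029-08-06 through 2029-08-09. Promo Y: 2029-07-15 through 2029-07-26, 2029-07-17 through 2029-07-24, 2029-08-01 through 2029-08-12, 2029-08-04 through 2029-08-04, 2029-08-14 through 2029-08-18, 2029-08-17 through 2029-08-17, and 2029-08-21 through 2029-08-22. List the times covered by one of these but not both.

2029-07-15 through 2029-07-18, 2029-07-26 through 2029-07-26, 2029-07-29 through 2029-07-31, 2029-08-11 through 2029-08-12, 2029-08-14 through 2029-08-18, 2029-08-21 through 2029-08-22

Merge the first list: 2029-07-19 through 2029-07-25, 2029-07-29 through 2029-08-10.
Merge the second list: 2029-07-15 through 2029-07-26, 2029-08-01 through 2029-08-12, 2029-08-14 through 2029-08-18, 2029-08-21 through 2029-08-22.
A \ B = 2029-07-29 through 2029-07-31.
B \ A = 2029-07-15 through 2029-07-18, 2029-07-26 through 2029-07-26, 2029-08-11 through 2029-08-12, 2029-08-14 through 2029-08-18, 2029-08-21 through 2029-08-22.
Union of the two gives the symmetric difference.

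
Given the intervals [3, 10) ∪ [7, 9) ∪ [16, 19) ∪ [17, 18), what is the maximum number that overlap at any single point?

At 7, 2 of the intervals are simultaneously active.
No point has more.

2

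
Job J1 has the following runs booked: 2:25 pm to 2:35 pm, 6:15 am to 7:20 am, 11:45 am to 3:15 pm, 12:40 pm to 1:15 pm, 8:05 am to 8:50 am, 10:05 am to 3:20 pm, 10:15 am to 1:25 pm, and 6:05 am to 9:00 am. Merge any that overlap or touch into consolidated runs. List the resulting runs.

6:05 am–9:00 am, 10:05 am–3:20 pm

Sort by start: 6:05 am–9:00 am, 6:15 am–7:20 am, 8:05 am–8:50 am, 10:05 am–3:20 pm, 10:15 am–1:25 pm, 11:45 am–3:15 pm, 12:40 pm–1:15 pm, 2:25 pm–2:35 pm.
6:15 am–7:20 am overlaps/touches 6:05 am–9:00 am → extend to 6:05 am–9:00 am.
8:05 am–8:50 am overlaps/touches 6:05 am–9:00 am → extend to 6:05 am–9:00 am.
10:05 am–3:20 pm is disjoint → start new block.
10:15 am–1:25 pm overlaps/touches 10:05 am–3:20 pm → extend to 10:05 am–3:20 pm.
11:45 am–3:15 pm overlaps/touches 10:05 am–3:20 pm → extend to 10:05 am–3:20 pm.
12:40 pm–1:15 pm overlaps/touches 10:05 am–3:20 pm → extend to 10:05 am–3:20 pm.
2:25 pm–2:35 pm overlaps/touches 10:05 am–3:20 pm → extend to 10:05 am–3:20 pm.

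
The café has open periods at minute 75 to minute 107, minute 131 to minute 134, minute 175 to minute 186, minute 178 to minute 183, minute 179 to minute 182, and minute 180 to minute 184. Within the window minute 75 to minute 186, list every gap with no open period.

Covered (merged): minute 75 to minute 107, minute 131 to minute 134, minute 175 to minute 186.
Gaps within minute 75 to minute 186: minute 107 to minute 131, minute 134 to minute 175.

minute 107 to minute 131, minute 134 to minute 175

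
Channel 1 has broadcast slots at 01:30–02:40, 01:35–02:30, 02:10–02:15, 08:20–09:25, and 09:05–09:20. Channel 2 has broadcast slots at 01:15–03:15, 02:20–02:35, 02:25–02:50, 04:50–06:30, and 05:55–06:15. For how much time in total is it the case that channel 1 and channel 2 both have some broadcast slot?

1 h 10 min

Merge the first list: 01:30–02:40, 08:20–09:25.
Merge the second list: 01:15–03:15, 04:50–06:30.
A ∩ B = 01:30–02:40.
Total: 1 h 10 min.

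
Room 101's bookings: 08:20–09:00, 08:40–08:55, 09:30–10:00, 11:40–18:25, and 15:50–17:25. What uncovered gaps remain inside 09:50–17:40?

10:00–11:40

Covered (merged): 08:20–09:00, 09:30–10:00, 11:40–18:25.
Complement within 09:50–17:40: 10:00–11:40.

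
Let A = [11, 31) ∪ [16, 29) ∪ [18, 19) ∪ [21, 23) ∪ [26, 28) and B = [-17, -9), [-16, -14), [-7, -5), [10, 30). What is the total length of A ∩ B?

19

First set merges to [11, 31).
Second set merges to [-17, -9), [-7, -5), [10, 30).
A ∩ B = [11, 30).
Total: 19.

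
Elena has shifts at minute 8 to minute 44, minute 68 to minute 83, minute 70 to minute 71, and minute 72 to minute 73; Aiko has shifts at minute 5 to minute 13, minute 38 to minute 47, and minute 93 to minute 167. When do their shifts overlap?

minute 8 to minute 13, minute 38 to minute 44

First set merges to minute 8 to minute 44, minute 68 to minute 83.
minute 8 to minute 44 ∩ B → minute 8 to minute 13, minute 38 to minute 44.
minute 68 to minute 83 meets no B interval.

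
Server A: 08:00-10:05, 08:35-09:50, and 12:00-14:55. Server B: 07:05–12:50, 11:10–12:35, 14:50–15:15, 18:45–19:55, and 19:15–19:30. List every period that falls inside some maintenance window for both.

Merge the first list: 08:00–10:05, 12:00–14:55.
Merge the second list: 07:05–12:50, 14:50–15:15, 18:45–19:55.
08:00–10:05 meets the second set on 08:00–10:05.
12:00–14:55 meets the second set on 12:00–12:50, 14:50–14:55.

08:00–10:05, 12:00–12:50, 14:50–14:55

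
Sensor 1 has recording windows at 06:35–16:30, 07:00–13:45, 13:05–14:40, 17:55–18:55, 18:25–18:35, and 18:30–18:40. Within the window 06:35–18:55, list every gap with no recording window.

Covered (merged): 06:35–16:30, 17:55–18:55.
Uncovered inside 06:35–18:55: 16:30–17:55.

16:30–17:55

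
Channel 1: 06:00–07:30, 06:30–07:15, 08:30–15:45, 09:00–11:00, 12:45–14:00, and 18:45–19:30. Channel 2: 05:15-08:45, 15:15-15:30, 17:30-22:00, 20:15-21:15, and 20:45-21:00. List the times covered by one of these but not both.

05:15-06:00, 07:30-08:30, 08:45-15:15, 15:30-15:45, 17:30-18:45, 19:30-22:00

Merge the first list: 06:00-07:30, 08:30-15:45, 18:45-19:30.
Merge the second list: 05:15-08:45, 15:15-15:30, 17:30-22:00.
A \ B = 08:45-15:15, 15:30-15:45.
B \ A = 05:15-06:00, 07:30-08:30, 17:30-18:45, 19:30-22:00.
Union of the two gives the symmetric difference.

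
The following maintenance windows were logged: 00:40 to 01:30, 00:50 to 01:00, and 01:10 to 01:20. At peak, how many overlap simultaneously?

Sweep endpoints in order; track running count of active intervals.
Peak of 2 reached at 00:50.

2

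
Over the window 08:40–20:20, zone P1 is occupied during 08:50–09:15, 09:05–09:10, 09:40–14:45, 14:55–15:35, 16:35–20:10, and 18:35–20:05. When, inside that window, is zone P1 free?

Covered (merged): 08:50-09:15, 09:40-14:45, 14:55-15:35, 16:35-20:10.
Complement within 08:40-20:20: 08:40-08:50, 09:15-09:40, 14:45-14:55, 15:35-16:35, 20:10-20:20.

08:40-08:50, 09:15-09:40, 14:45-14:55, 15:35-16:35, 20:10-20:20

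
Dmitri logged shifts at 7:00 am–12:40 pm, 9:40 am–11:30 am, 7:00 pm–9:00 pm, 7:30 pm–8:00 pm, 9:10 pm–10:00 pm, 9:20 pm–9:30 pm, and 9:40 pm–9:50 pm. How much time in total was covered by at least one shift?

Merged: 7:00 am-12:40 pm, 7:00 pm-9:00 pm, 9:10 pm-10:00 pm.
Lengths: 5 h 40 min + 2 h + 50 min = 8 h 30 min.

8 h 30 min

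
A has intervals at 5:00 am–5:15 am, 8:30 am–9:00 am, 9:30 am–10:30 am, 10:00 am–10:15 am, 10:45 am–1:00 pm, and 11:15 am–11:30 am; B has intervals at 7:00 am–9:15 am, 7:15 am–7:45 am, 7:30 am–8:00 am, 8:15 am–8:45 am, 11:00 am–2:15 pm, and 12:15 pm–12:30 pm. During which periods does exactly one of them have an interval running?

A, merged: 5:00 am–5:15 am, 8:30 am–9:00 am, 9:30 am–10:30 am, 10:45 am–1:00 pm.
B, merged: 7:00 am–9:15 am, 11:00 am–2:15 pm.
A but not B: 5:00 am–5:15 am, 9:30 am–10:30 am, 10:45 am–11:00 am.
B but not A: 7:00 am–8:30 am, 9:00 am–9:15 am, 1:00 pm–2:15 pm.
Combining gives A △ B.

5:00 am–5:15 am, 7:00 am–8:30 am, 9:00 am–9:15 am, 9:30 am–10:30 am, 10:45 am–11:00 am, 1:00 pm–2:15 pm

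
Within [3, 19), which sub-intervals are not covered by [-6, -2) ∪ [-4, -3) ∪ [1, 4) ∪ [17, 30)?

The merged coverage is [-6, -2), [1, 4), [17, 30).
Uncovered inside [3, 19): [4, 17).

[4, 17)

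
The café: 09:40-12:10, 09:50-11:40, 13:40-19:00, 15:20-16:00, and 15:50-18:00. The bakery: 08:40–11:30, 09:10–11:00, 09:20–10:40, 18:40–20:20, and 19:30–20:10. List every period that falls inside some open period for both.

Merge the first list: 09:40-12:10, 13:40-19:00.
Merge the second list: 08:40-11:30, 18:40-20:20.
09:40-12:10 ∩ B → 09:40-11:30.
13:40-19:00 ∩ B → 18:40-19:00.

09:40-11:30, 18:40-19:00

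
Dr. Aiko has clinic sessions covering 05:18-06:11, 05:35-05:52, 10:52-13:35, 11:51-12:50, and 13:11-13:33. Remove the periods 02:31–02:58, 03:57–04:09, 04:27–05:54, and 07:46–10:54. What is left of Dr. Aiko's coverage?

05:54–06:11, 10:54–13:35

Merge the first list: 05:18–06:11, 10:52–13:35.
05:18–06:11 \ B = 05:54–06:11.
10:52–13:35 \ B = 10:54–13:35.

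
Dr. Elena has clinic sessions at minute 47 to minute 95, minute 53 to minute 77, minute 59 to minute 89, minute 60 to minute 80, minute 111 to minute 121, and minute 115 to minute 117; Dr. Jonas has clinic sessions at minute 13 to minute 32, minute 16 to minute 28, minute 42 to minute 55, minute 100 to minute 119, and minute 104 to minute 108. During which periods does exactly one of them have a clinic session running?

minute 13 to minute 32, minute 42 to minute 47, minute 55 to minute 95, minute 100 to minute 111, minute 119 to minute 121

First set merges to minute 47 to minute 95, minute 111 to minute 121.
Second set merges to minute 13 to minute 32, minute 42 to minute 55, minute 100 to minute 119.
Only in the first: minute 55 to minute 95, minute 119 to minute 121.
Only in the second: minute 13 to minute 32, minute 42 to minute 47, minute 100 to minute 111.
Together these are the periods covered by exactly one.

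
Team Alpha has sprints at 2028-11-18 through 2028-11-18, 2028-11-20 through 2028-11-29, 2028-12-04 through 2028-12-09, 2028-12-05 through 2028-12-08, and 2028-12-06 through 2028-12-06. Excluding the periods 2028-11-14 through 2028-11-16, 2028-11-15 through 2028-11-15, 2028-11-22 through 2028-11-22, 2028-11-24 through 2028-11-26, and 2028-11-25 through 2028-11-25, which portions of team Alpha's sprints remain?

A, merged: 2028-11-18 through 2028-11-18, 2028-11-20 through 2028-11-29, 2028-12-04 through 2028-12-09.
B, merged: 2028-11-14 through 2028-11-16, 2028-11-22 through 2028-11-22, 2028-11-24 through 2028-11-26.
2028-11-18 through 2028-11-18: nothing removed.
2028-11-20 through 2028-11-29 \ B = 2028-11-20 through 2028-11-21, 2028-11-23 through 2028-11-23, 2028-11-27 through 2028-11-29.
2028-12-04 through 2028-12-09: nothing removed.

2028-11-18 through 2028-11-18, 2028-11-20 through 2028-11-21, 2028-11-23 through 2028-11-23, 2028-11-27 through 2028-11-29, 2028-12-04 through 2028-12-09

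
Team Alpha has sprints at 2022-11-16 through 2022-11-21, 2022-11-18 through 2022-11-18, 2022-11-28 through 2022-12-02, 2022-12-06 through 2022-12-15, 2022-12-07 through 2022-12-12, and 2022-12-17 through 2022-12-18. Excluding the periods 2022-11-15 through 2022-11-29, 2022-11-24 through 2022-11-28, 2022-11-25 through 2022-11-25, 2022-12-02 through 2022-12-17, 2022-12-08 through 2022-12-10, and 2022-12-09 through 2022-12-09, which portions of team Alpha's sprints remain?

Merge the first list: 2022-11-16 through 2022-11-21, 2022-11-28 through 2022-12-02, 2022-12-06 through 2022-12-15, 2022-12-17 through 2022-12-18.
Merge the second list: 2022-11-15 through 2022-11-29, 2022-12-02 through 2022-12-17.
2022-11-16 through 2022-11-21: entirely removed.
2022-11-28 through 2022-12-02 \ B = 2022-11-30 through 2022-12-01.
2022-12-06 through 2022-12-15: entirely removed.
2022-12-17 through 2022-12-18 \ B = 2022-12-18 through 2022-12-18.

2022-11-30 through 2022-12-01, 2022-12-18 through 2022-12-18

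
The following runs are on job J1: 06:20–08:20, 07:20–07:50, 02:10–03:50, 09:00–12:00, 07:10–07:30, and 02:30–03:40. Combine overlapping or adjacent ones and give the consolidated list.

02:10–03:50, 06:20–08:20, 09:00–12:00

Sort by start: 02:10–03:50, 02:30–03:40, 06:20–08:20, 07:10–07:30, 07:20–07:50, 09:00–12:00.
02:30–03:40 overlaps/touches 02:10–03:50 → extend to 02:10–03:50.
06:20–08:20 is disjoint → start new block.
07:10–07:30 overlaps/touches 06:20–08:20 → extend to 06:20–08:20.
07:20–07:50 overlaps/touches 06:20–08:20 → extend to 06:20–08:20.
09:00–12:00 is disjoint → start new block.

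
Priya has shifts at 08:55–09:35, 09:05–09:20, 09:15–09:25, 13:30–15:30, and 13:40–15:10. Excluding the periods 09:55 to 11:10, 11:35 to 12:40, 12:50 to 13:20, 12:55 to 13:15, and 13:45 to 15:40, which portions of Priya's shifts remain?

08:55–09:35, 13:30–13:45

First set merges to 08:55–09:35, 13:30–15:30.
Second set merges to 09:55–11:10, 11:35–12:40, 12:50–13:20, 13:45–15:40.
08:55–09:35 is untouched.
13:30–15:30 with B removed leaves 13:30–13:45.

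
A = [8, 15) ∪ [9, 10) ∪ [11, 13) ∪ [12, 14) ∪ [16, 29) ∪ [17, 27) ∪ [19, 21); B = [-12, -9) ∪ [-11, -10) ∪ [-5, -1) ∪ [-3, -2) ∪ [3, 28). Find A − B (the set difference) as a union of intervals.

Merge the first list: [8, 15), [16, 29).
Merge the second list: [-12, -9), [-5, -1), [3, 28).
[8, 15): fully covered by B → removed.
[16, 29) minus B → [28, 29).

[28, 29)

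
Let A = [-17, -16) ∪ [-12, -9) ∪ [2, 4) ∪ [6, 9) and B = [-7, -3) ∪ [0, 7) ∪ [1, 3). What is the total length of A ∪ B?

Merge the second list: [-7, -3), [0, 7).
A ∪ B = [-17, -16), [-12, -9), [-7, -3), [0, 9).
Total: 1 + 3 + 4 + 9 = 17.

17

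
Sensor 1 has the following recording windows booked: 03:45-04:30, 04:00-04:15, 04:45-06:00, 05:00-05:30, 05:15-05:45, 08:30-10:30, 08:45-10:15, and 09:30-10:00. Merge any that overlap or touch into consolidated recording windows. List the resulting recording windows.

03:45–04:30, 04:45–06:00, 08:30–10:30

04:00–04:15 overlaps/touches 03:45–04:30 → extend to 03:45–04:30.
04:45–06:00 is disjoint → start new block.
05:00–05:30 overlaps/touches 04:45–06:00 → extend to 04:45–06:00.
05:15–05:45 overlaps/touches 04:45–06:00 → extend to 04:45–06:00.
08:30–10:30 is disjoint → start new block.
08:45–10:15 overlaps/touches 08:30–10:30 → extend to 08:30–10:30.
09:30–10:00 overlaps/touches 08:30–10:30 → extend to 08:30–10:30.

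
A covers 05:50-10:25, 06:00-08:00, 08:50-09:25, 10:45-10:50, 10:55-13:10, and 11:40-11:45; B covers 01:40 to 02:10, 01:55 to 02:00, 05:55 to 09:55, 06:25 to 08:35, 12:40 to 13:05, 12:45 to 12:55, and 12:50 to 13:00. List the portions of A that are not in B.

05:50–05:55, 09:55–10:25, 10:45–10:50, 10:55–12:40, 13:05–13:10

Merge the first list: 05:50–10:25, 10:45–10:50, 10:55–13:10.
Merge the second list: 01:40–02:10, 05:55–09:55, 12:40–13:05.
05:50–10:25 with B removed leaves 05:50–05:55, 09:55–10:25.
10:45–10:50 is untouched.
10:55–13:10 with B removed leaves 10:55–12:40, 13:05–13:10.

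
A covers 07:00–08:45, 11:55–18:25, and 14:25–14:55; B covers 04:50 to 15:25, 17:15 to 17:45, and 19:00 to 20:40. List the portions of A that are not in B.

15:25-17:15, 17:45-18:25

First set merges to 07:00-08:45, 11:55-18:25.
07:00-08:45 lies entirely inside B → drops out.
11:55-18:25 with B removed leaves 15:25-17:15, 17:45-18:25.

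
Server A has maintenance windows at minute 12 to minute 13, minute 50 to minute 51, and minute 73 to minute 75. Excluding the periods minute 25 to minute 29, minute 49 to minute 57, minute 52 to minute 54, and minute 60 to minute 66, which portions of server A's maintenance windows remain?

minute 12 to minute 13, minute 73 to minute 75

Merge the second list: minute 25 to minute 29, minute 49 to minute 57, minute 60 to minute 66.
minute 12 to minute 13: nothing removed.
minute 50 to minute 51: entirely removed.
minute 73 to minute 75: nothing removed.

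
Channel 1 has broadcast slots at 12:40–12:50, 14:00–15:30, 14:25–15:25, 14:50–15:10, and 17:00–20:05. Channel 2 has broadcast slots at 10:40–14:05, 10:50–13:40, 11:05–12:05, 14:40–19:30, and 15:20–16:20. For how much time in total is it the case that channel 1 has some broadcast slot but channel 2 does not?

1 h 10 min

A, merged: 12:40–12:50, 14:00–15:30, 17:00–20:05.
B, merged: 10:40–14:05, 14:40–19:30.
A \ B = 14:05–14:40, 19:30–20:05.
Total: 35 min + 35 min = 1 h 10 min.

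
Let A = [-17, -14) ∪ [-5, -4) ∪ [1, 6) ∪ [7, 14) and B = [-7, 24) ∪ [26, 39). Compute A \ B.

[-17, -14): no B overlap → unchanged.
[-5, -4): fully covered by B → removed.
[1, 6): fully covered by B → removed.
[7, 14): fully covered by B → removed.

[-17, -14)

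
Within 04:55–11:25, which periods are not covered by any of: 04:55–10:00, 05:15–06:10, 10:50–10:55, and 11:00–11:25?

10:00-10:50, 10:55-11:00

Covered (merged): 04:55-10:00, 10:50-10:55, 11:00-11:25.
Complement within 04:55-11:25: 10:00-10:50, 10:55-11:00.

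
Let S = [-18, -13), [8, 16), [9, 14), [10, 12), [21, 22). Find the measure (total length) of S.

14

Merged: [-18, -13), [8, 16), [21, 22).
Lengths: 5 + 8 + 1 = 14.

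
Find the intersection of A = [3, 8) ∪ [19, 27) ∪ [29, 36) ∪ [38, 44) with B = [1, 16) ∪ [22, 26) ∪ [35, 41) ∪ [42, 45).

[3, 8) meets the second set on [3, 8).
[19, 27) meets the second set on [22, 26).
[29, 36) meets the second set on [35, 36).
[38, 44) meets the second set on [38, 41), [42, 44).

[3, 8) ∪ [22, 26) ∪ [35, 36) ∪ [38, 41) ∪ [42, 44)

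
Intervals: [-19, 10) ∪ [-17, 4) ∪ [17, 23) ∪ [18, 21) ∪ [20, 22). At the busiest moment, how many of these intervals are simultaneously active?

At 20, 3 of the intervals are simultaneously active.
No point has more.

3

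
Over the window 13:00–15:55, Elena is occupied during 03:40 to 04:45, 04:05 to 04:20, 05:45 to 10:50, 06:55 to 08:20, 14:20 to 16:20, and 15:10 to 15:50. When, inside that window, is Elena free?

13:00–14:20

Covered (merged): 03:40–04:45, 05:45–10:50, 14:20–16:20.
Uncovered inside 13:00–15:55: 13:00–14:20.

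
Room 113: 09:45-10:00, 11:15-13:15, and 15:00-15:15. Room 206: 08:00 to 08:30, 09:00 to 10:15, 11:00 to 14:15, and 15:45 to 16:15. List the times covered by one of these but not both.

08:00–08:30, 09:00–09:45, 10:00–10:15, 11:00–11:15, 13:15–14:15, 15:00–15:15, 15:45–16:15

A \ B = 15:00–15:15.
B \ A = 08:00–08:30, 09:00–09:45, 10:00–10:15, 11:00–11:15, 13:15–14:15, 15:45–16:15.
Union of the two gives the symmetric difference.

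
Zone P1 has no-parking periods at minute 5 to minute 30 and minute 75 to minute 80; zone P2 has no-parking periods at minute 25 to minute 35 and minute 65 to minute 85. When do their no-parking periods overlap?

minute 25 to minute 30, minute 75 to minute 80

minute 5 to minute 30 ∩ B → minute 25 to minute 30.
minute 75 to minute 80 ∩ B → minute 75 to minute 80.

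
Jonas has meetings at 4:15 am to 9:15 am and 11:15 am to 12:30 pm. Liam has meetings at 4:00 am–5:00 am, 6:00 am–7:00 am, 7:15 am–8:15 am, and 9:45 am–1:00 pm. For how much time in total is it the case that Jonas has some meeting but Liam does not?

A \ B = 5:00 am–6:00 am, 7:00 am–7:15 am, 8:15 am–9:15 am.
Total: 1 h + 15 min + 1 h = 2 h 15 min.

2 h 15 min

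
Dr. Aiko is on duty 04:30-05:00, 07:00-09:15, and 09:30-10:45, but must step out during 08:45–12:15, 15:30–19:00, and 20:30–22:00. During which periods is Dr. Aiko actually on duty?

04:30–05:00 is untouched.
07:00–09:15 with B removed leaves 07:00–08:45.
09:30–10:45 lies entirely inside B → drops out.

04:30–05:00, 07:00–08:45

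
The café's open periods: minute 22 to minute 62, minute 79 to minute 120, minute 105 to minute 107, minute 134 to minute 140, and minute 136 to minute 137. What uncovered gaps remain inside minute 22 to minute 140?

minute 62 to minute 79, minute 120 to minute 134

The merged coverage is minute 22 to minute 62, minute 79 to minute 120, minute 134 to minute 140.
Complement within minute 22 to minute 140: minute 62 to minute 79, minute 120 to minute 134.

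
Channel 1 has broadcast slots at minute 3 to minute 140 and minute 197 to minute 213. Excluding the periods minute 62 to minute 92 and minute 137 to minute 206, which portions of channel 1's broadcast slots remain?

minute 3 to minute 140 with B removed leaves minute 3 to minute 62, minute 92 to minute 137.
minute 197 to minute 213 with B removed leaves minute 206 to minute 213.

minute 3 to minute 62, minute 92 to minute 137, minute 206 to minute 213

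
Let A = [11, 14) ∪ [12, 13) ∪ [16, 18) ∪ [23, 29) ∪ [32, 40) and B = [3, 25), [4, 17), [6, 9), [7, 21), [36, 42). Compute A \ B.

[25, 29) ∪ [32, 36)

A, merged: [11, 14), [16, 18), [23, 29), [32, 40).
B, merged: [3, 25), [36, 42).
[11, 14): entirely removed.
[16, 18): entirely removed.
[23, 29) \ B = [25, 29).
[32, 40) \ B = [32, 36).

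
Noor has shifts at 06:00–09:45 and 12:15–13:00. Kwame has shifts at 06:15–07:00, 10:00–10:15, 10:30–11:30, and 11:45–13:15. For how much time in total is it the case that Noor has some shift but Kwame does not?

A \ B = 06:00-06:15, 07:00-09:45.
Total: 15 min + 2 h 45 min = 3 h.

3 h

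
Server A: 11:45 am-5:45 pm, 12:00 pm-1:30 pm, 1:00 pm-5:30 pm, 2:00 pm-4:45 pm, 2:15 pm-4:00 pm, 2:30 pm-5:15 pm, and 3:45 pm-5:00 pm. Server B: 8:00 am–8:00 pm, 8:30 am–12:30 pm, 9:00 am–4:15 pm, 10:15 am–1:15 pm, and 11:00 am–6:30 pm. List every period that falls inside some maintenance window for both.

11:45 am–5:45 pm

First set merges to 11:45 am–5:45 pm.
Second set merges to 8:00 am–8:00 pm.
11:45 am–5:45 pm overlaps B on 11:45 am–5:45 pm.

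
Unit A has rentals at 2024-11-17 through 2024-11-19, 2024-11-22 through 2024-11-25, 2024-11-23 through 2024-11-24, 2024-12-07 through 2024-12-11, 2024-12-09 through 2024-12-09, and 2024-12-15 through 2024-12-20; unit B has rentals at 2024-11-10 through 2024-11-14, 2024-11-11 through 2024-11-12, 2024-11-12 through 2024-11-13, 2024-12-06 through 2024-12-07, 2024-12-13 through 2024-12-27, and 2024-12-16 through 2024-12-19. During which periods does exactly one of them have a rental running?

Merge the first list: 2024-11-17 through 2024-11-19, 2024-11-22 through 2024-11-25, 2024-12-07 through 2024-12-11, 2024-12-15 through 2024-12-20.
Merge the second list: 2024-11-10 through 2024-11-14, 2024-12-06 through 2024-12-07, 2024-12-13 through 2024-12-27.
A but not B: 2024-11-17 through 2024-11-19, 2024-11-22 through 2024-11-25, 2024-12-08 through 2024-12-11.
B but not A: 2024-11-10 through 2024-11-14, 2024-12-06 through 2024-12-06, 2024-12-13 through 2024-12-14, 2024-12-21 through 2024-12-27.
Combining gives A △ B.

2024-11-10 through 2024-11-14, 2024-11-17 through 2024-11-19, 2024-11-22 through 2024-11-25, 2024-12-06 through 2024-12-06, 2024-12-08 through 2024-12-11, 2024-12-13 through 2024-12-14, 2024-12-21 through 2024-12-27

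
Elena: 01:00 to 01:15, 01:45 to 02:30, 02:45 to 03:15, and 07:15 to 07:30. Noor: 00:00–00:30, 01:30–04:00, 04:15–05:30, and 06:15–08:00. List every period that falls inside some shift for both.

01:45–02:30, 02:45–03:15, 07:15–07:30

01:00–01:15 meets no B interval.
01:45–02:30 ∩ B → 01:45–02:30.
02:45–03:15 ∩ B → 02:45–03:15.
07:15–07:30 ∩ B → 07:15–07:30.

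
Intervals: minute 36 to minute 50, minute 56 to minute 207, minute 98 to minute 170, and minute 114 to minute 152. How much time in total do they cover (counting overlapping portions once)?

165 minutes

Merged: minute 36 to minute 50, minute 56 to minute 207.
Lengths: 14 minutes + 151 minutes = 165 minutes.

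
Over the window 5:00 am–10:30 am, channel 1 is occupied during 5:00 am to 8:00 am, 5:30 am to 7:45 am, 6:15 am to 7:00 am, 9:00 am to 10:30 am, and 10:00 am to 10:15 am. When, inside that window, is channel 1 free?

8:00 am–9:00 am

Covered (merged): 5:00 am–8:00 am, 9:00 am–10:30 am.
Gaps within 5:00 am–10:30 am: 8:00 am–9:00 am.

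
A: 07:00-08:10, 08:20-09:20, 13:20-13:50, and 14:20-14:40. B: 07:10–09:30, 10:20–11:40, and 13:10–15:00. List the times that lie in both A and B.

07:10-08:10, 08:20-09:20, 13:20-13:50, 14:20-14:40

07:00-08:10 meets the second set on 07:10-08:10.
08:20-09:20 meets the second set on 08:20-09:20.
13:20-13:50 meets the second set on 13:20-13:50.
14:20-14:40 meets the second set on 14:20-14:40.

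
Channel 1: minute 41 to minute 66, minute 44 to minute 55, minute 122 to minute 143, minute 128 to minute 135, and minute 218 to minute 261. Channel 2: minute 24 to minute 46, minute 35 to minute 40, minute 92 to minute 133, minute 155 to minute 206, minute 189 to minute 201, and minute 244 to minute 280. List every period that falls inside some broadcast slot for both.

First set merges to minute 41 to minute 66, minute 122 to minute 143, minute 218 to minute 261.
Second set merges to minute 24 to minute 46, minute 92 to minute 133, minute 155 to minute 206, minute 244 to minute 280.
minute 41 to minute 66 ∩ B → minute 41 to minute 46.
minute 122 to minute 143 ∩ B → minute 122 to minute 133.
minute 218 to minute 261 ∩ B → minute 244 to minute 261.

minute 41 to minute 46, minute 122 to minute 133, minute 244 to minute 261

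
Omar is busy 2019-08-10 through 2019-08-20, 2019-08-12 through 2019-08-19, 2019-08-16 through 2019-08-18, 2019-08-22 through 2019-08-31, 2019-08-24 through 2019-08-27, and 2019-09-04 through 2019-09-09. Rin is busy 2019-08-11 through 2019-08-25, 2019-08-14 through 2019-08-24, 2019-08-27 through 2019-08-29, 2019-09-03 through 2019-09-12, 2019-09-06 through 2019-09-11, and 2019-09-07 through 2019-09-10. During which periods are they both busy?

2019-08-11 through 2019-08-20, 2019-08-22 through 2019-08-25, 2019-08-27 through 2019-08-29, 2019-09-04 through 2019-09-09

First set merges to 2019-08-10 through 2019-08-20, 2019-08-22 through 2019-08-31, 2019-09-04 through 2019-09-09.
Second set merges to 2019-08-11 through 2019-08-25, 2019-08-27 through 2019-08-29, 2019-09-03 through 2019-09-12.
2019-08-10 through 2019-08-20 overlaps B on 2019-08-11 through 2019-08-20.
2019-08-22 through 2019-08-31 overlaps B on 2019-08-22 through 2019-08-25, 2019-08-27 through 2019-08-29.
2019-09-04 through 2019-09-09 overlaps B on 2019-09-04 through 2019-09-09.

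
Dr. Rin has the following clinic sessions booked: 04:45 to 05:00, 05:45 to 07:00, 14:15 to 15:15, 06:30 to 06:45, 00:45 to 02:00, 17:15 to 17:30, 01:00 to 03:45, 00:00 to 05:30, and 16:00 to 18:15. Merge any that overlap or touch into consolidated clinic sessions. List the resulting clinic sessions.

00:00-05:30, 05:45-07:00, 14:15-15:15, 16:00-18:15

Sort by start: 00:00-05:30, 00:45-02:00, 01:00-03:45, 04:45-05:00, 05:45-07:00, 06:30-06:45, 14:15-15:15, 16:00-18:15, 17:15-17:30.
00:45-02:00 overlaps/touches 00:00-05:30 → extend to 00:00-05:30.
01:00-03:45 overlaps/touches 00:00-05:30 → extend to 00:00-05:30.
04:45-05:00 overlaps/touches 00:00-05:30 → extend to 00:00-05:30.
05:45-07:00 is disjoint → start new block.
06:30-06:45 overlaps/touches 05:45-07:00 → extend to 05:45-07:00.
14:15-15:15 is disjoint → start new block.
16:00-18:15 is disjoint → start new block.
17:15-17:30 overlaps/touches 16:00-18:15 → extend to 16:00-18:15.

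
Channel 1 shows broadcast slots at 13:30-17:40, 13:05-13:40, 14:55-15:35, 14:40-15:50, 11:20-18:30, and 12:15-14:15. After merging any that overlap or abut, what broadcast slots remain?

11:20-18:30

Sort by start: 11:20-18:30, 12:15-14:15, 13:05-13:40, 13:30-17:40, 14:40-15:50, 14:55-15:35.
12:15-14:15 overlaps/touches 11:20-18:30 → extend to 11:20-18:30.
13:05-13:40 overlaps/touches 11:20-18:30 → extend to 11:20-18:30.
13:30-17:40 overlaps/touches 11:20-18:30 → extend to 11:20-18:30.
14:40-15:50 overlaps/touches 11:20-18:30 → extend to 11:20-18:30.
14:55-15:35 overlaps/touches 11:20-18:30 → extend to 11:20-18:30.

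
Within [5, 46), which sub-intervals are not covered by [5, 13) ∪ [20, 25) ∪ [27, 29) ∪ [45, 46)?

After merging, the occupied span is [5, 13), [20, 25), [27, 29), [45, 46).
Uncovered inside [5, 46): [13, 20), [25, 27), [29, 45).

[13, 20) ∪ [25, 27) ∪ [29, 45)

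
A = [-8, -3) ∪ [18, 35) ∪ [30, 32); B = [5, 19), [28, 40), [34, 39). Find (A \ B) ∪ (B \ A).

First set merges to [-8, -3), [18, 35).
Second set merges to [5, 19), [28, 40).
A \ B = [-8, -3), [19, 28).
B \ A = [5, 18), [35, 40).
Union of the two gives the symmetric difference.

[-8, -3) ∪ [5, 18) ∪ [19, 28) ∪ [35, 40)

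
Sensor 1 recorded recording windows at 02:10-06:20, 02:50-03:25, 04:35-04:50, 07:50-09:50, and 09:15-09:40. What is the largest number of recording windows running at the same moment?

Walk the sorted start/end points keeping a running depth.
The depth first hits 2 at 02:50.

2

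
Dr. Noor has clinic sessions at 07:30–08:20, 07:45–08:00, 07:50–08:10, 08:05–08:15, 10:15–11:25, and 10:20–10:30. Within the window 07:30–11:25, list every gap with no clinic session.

08:20–10:15

The merged coverage is 07:30–08:20, 10:15–11:25.
Gaps within 07:30–11:25: 08:20–10:15.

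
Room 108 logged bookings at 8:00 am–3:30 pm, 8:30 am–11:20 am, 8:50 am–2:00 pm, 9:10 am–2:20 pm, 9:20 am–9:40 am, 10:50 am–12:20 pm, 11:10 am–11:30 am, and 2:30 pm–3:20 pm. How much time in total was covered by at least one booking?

Merged: 8:00 am–3:30 pm.
Length: 7 h 30 min.

7 h 30 min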